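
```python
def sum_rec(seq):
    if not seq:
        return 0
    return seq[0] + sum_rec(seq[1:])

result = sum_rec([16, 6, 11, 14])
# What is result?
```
Call trace:
sum_rec(seq=[16, 6, 11, 14])
  sum_rec(seq=[6, 11, 14])
    sum_rec(seq=[11, 14])
      sum_rec(seq=[14])
        sum_rec(seq=[])
        -> return 0
      -> return 14
    -> return 25
  -> return 31
-> return 47

Final answer: 47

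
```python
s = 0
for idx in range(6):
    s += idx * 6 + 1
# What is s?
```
Trace:
  s=0
  s=1, idx=0
  s=8, idx=1
  s=21, idx=2
  s=40, idx=3
  s=65, idx=4
  s=96, idx=5

Final answer: 96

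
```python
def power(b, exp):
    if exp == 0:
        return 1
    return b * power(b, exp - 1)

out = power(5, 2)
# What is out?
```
Call trace:
power(b=5, exp=2)
  power(b=5, exp=1)
    power(b=5, exp=0)
    -> return 1
  -> return 5
-> return 25

Final answer: 25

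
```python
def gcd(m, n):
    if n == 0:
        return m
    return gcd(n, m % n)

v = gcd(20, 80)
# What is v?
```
Call trace:
gcd(m=20, n=80)
  gcd(m=80, n=20)
    gcd(m=20, n=0)
    -> return 20
  -> return 20
-> return 20

Final answer: 20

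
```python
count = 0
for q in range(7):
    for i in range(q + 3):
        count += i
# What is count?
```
Trace:
  count=0
  count=0, q=0, i=0
  count=1, q=0, i=1
  count=3, q=0, i=2
  count=3, q=1, i=0
  count=4, q=1, i=1
  count=6, q=1, i=2
  count=9, q=1, i=3
  count=9, q=2, i=0
  count=10, q=2, i=1
  count=12, q=2, i=2
  count=15, q=2, i=3
  count=19, q=2, i=4
  count=19, q=3, i=0
  count=20, q=3, i=1
  count=22, q=3, i=2
  count=25, q=3, i=3
  count=29, q=3, i=4
  count=34, q=3, i=5
  count=34, q=4, i=0
  count=35, q=4, i=1
  count=37, q=4, i=2
  count=40, q=4, i=3
  count=44, q=4, i=4
  count=49, q=4, i=5
  count=55, q=4, i=6
  count=55, q=5, i=0
  count=56, q=5, i=1
  count=58, q=5, i=2
  count=61, q=5, i=3
  count=65, q=5, i=4
  count=70, q=5, i=5
  count=76, q=5, i=6
  count=83, q=5, i=7
  count=83, q=6, i=0
  count=84, q=6, i=1
  count=86, q=6, i=2
  count=89, q=6, i=3
  count=93, q=6, i=4
  count=98, q=6, i=5
  count=104, q=6, i=6
  count=111, q=6, i=7
  count=119, q=6, i=8

Final answer: 119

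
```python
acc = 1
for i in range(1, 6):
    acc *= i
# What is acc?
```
Trace:
  acc=1
  acc=1, i=1
  acc=2, i=2
  acc=6, i=3
  acc=24, i=4
  acc=120, i=5

Final answer: 120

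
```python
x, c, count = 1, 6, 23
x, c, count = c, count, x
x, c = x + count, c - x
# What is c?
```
Trace:
  x=1, c=6, count=23
  x=6, c=23, count=1
  x=7, c=17, count=1

Final answer: 17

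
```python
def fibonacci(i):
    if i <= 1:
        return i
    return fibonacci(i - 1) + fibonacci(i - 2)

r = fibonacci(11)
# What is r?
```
Call trace (a repeated sub-call is expanded the first time; later identical calls just restate its return value):
fibonacci(i=11)
  fibonacci(i=10)
    fibonacci(i=9)
      fibonacci(i=8)
        fibonacci(i=7)
          fibonacci(i=6)
            fibonacci(i=5)
              fibonacci(i=4)
                fibonacci(i=3)
                  fibonacci(i=2)
                    fibonacci(i=1)
                    -> return 1
                    fibonacci(i=0)
                    -> return 0
                  -> return 1
                  fibonacci(i=1)
                  -> return 1
                -> return 2
                fibonacci(i=2) -> return 1  (same call as traced above)
              -> return 3
              fibonacci(i=3) -> return 2  (same call as traced above)
            -> return 5
            fibonacci(i=4) -> return 3  (same call as traced above)
          -> return 8
          fibonacci(i=5) -> return 5  (same call as traced above)
        -> return 13
        fibonacci(i=6) -> return 8  (same call as traced above)
      -> return 21
      fibonacci(i=7) -> return 13  (same call as traced above)
    -> return 34
    fibonacci(i=8) -> return 21  (same call as traced above)
  -> return 55
  fibonacci(i=9) -> return 34  (same call as traced above)
-> return 89

Final answer: 89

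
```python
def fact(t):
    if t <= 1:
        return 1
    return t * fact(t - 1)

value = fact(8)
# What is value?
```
Call trace:
fact(t=8)
  fact(t=7)
    fact(t=6)
      fact(t=5)
        fact(t=4)
          fact(t=3)
            fact(t=2)
              fact(t=1)
              -> return 1
            -> return 2
          -> return 6
        -> return 24
      -> return 120
    -> return 720
  -> return 5040
-> return 40320

Final answer: 40320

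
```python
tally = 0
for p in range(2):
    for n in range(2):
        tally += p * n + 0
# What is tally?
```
Trace:
  tally=0
  tally=0, p=0, n=0
  tally=0, p=0, n=1
  tally=0, p=1, n=0
  tally=1, p=1, n=1

Final answer: 1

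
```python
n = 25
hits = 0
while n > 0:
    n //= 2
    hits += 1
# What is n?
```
Trace:
  n=25
  n=25, hits=0
  n=12, hits=1
  n=6, hits=2
  n=3, hits=3
  n=1, hits=4
  n=0, hits=5

Final answer: 0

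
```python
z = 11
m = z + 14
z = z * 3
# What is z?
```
Trace:
  z=11
  z=11, m=25
  z=33, m=25

Final answer: 33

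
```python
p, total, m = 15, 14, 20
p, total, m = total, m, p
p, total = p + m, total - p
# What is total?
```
Trace:
  p=15, total=14, m=20
  p=14, total=20, m=15
  p=29, total=6, m=15

Final answer: 6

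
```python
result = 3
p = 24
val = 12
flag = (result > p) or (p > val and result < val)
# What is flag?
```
Trace:
  result=3
  result=3, p=24
  result=3, p=24, val=12
  result=3, p=24, val=12, flag=True

Final answer: True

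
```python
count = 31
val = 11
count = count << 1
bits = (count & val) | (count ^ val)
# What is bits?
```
Trace:
  count=31
  count=31, val=11
  count=62, val=11
  count=62, val=11, bits=63

Final answer: 63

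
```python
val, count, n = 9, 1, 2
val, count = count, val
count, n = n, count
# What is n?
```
Trace:
  val=9, count=1, n=2
  val=1, count=9, n=2
  val=1, count=2, n=9

Final answer: 9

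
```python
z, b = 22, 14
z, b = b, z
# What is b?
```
Trace:
  z=22, b=14
  z=14, b=22

Final answer: 22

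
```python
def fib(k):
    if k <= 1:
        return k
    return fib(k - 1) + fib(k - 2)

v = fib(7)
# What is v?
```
Call trace (a repeated sub-call is expanded the first time; later identical calls just restate its return value):
fib(k=7)
  fib(k=6)
    fib(k=5)
      fib(k=4)
        fib(k=3)
          fib(k=2)
            fib(k=1)
            -> return 1
            fib(k=0)
            -> return 0
          -> return 1
          fib(k=1)
          -> return 1
        -> return 2
        fib(k=2) -> return 1  (same call as traced above)
      -> return 3
      fib(k=3) -> return 2  (same call as traced above)
    -> return 5
    fib(k=4) -> return 3  (same call as traced above)
  -> return 8
  fib(k=5) -> return 5  (same call as traced above)
-> return 13

Final answer: 13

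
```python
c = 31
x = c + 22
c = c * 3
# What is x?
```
Trace:
  c=31
  c=31, x=53
  c=93, x=53

Final answer: 53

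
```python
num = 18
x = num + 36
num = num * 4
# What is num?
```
Trace:
  num=18
  num=18, x=54
  num=72, x=54

Final answer: 72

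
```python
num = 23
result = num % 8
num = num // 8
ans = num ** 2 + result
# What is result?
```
Trace:
  num=23
  num=23, result=7
  num=2, result=7
  num=2, result=7, ans=11

Final answer: 7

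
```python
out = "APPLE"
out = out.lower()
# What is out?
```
Trace:
  out='APPLE'
  out='apple'

Final answer: 'apple'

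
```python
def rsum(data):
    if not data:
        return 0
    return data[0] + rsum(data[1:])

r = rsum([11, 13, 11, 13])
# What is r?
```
Call trace:
rsum(data=[11, 13, 11, 13])
  rsum(data=[13, 11, 13])
    rsum(data=[11, 13])
      rsum(data=[13])
        rsum(data=[])
        -> return 0
      -> return 13
    -> return 24
  -> return 37
-> return 48

Final answer: 48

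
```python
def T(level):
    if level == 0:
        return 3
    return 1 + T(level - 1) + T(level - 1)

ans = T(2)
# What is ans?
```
Call trace (a repeated sub-call is expanded the first time; later identical calls just restate its return value):
T(level=2)
  T(level=1)
    T(level=0)
    -> return 3
    T(level=0)
    -> return 3
  -> return 7
  T(level=1) -> return 7  (same call as traced above)
-> return 15

Final answer: 15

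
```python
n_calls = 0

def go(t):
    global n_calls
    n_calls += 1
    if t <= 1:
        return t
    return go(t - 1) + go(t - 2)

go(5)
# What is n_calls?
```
Call trace (a repeated sub-call is expanded the first time; later identical calls just restate its return value):
go(t=5)
  go(t=4)
    go(t=3)
      go(t=2)
        go(t=1)
        -> return 1
        go(t=0)
        -> return 0
      -> return 1
      go(t=1)
      -> return 1
    -> return 2
    go(t=2) -> return 1  (same call as traced above)
  -> return 3
  go(t=3) -> return 2  (same call as traced above)
-> return 5

n_calls is incremented once per call, so count the calls in each subtree. Let C(t) = number of calls made by go(t).
C(0) = C(1) = 1 (base case, no recursion); C(t) = 1 + C(t - 1) + C(t - 2) otherwise.
C(2) = 1 + C(1) + C(0) = 1 + 1 + 1 = 3
C(3) = 1 + C(2) + C(1) = 1 + 3 + 1 = 5
C(4) = 1 + C(3) + C(2) = 1 + 5 + 3 = 9
C(5) = 1 + C(4) + C(3) = 1 + 9 + 5 = 15
n_calls = C(5) = 15

Final answer: 15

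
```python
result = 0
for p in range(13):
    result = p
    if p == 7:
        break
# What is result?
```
Trace:
  result=0
  result=0, p=0
  result=1, p=1
  result=2, p=2
  result=3, p=3
  result=4, p=4
  result=5, p=5
  result=6, p=6
  result=7, p=7

Final answer: 7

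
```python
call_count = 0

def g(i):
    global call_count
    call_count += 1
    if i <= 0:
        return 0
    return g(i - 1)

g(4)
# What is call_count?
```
Call trace:
g(i=4)
  g(i=3)
    g(i=2)
      g(i=1)
        g(i=0)
        -> return 0
      -> return 0
    -> return 0
  -> return 0
-> return 0

call_count is incremented once per call. g is entered once for each i = 4, 3, 2, 1, 0 (the i <= 0 call returns without recursing), i.e. 4 + 1 calls.
call_count = 5

Final answer: 5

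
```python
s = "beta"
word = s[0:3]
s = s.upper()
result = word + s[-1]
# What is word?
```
Trace:
  s='beta'
  s='beta', word='bet'
  s='BETA', word='bet'
  s='BETA', word='bet', result='betA'

Final answer: 'bet'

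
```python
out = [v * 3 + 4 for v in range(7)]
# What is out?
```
Trace:
  v=0
  v=1
  v=2
  v=3
  v=4
  v=5
  v=6
  out=[4, 7, 10, 13, 16, 19, 22]

Final answer: [4, 7, 10, 13, 16, 19, 22]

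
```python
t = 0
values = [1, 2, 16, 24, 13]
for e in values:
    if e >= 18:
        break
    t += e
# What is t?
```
Trace:
  t=0
  t=1, e=1
  t=3, e=2
  t=19, e=16
  t=19, e=24

Final answer: 19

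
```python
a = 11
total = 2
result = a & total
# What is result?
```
Trace:
  a=11
  a=11, total=2
  a=11, total=2, result=2

Final answer: 2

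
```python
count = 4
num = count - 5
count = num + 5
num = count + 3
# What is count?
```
Trace:
  count=4
  count=4, num=-1
  count=4, num=-1
  count=4, num=7

Final answer: 4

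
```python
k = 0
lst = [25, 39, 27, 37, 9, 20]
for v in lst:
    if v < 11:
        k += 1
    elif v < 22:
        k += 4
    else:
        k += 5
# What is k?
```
Trace:
  k=0
  k=5, v=25
  k=10, v=39
  k=15, v=27
  k=20, v=37
  k=21, v=9
  k=25, v=20

Final answer: 25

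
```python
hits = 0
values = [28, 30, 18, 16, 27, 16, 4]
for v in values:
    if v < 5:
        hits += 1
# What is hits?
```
Trace:
  hits=0
  hits=0, v=28
  hits=0, v=30
  hits=0, v=18
  hits=0, v=16
  hits=0, v=27
  hits=0, v=16
  hits=1, v=4

Final answer: 1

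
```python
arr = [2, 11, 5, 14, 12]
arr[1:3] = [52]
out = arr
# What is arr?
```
Trace:
  arr=[2, 11, 5, 14, 12]
  arr=[2, 52, 14, 12]
  arr=[2, 52, 14, 12], out=[2, 52, 14, 12]

Final answer: [2, 52, 14, 12]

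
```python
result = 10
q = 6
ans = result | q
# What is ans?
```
Trace:
  result=10
  result=10, q=6
  result=10, q=6, ans=14

Final answer: 14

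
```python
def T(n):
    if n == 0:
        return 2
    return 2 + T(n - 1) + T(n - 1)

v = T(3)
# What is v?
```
Call trace (a repeated sub-call is expanded the first time; later identical calls just restate its return value):
T(n=3)
  T(n=2)
    T(n=1)
      T(n=0)
      -> return 2
      T(n=0)
      -> return 2
    -> return 6
    T(n=1) -> return 6  (same call as traced above)
  -> return 14
  T(n=2) -> return 14  (same call as traced above)
-> return 30

Final answer: 30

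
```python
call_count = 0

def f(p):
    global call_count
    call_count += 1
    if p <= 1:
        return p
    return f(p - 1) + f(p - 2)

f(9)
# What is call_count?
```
Call trace (a repeated sub-call is expanded the first time; later identical calls just restate its return value):
f(p=9)
  f(p=8)
    f(p=7)
      f(p=6)
        f(p=5)
          f(p=4)
            f(p=3)
              f(p=2)
                f(p=1)
                -> return 1
                f(p=0)
                -> return 0
              -> return 1
              f(p=1)
              -> return 1
            -> return 2
            f(p=2) -> return 1  (same call as traced above)
          -> return 3
          f(p=3) -> return 2  (same call as traced above)
        -> return 5
        f(p=4) -> return 3  (same call as traced above)
      -> return 8
      f(p=5) -> return 5  (same call as traced above)
    -> return 13
    f(p=6) -> return 8  (same call as traced above)
  -> return 21
  f(p=7) -> return 13  (same call as traced above)
-> return 34

call_count is incremented once per call, so count the calls in each subtree. Let C(p) = number of calls made by f(p).
C(0) = C(1) = 1 (base case, no recursion); C(p) = 1 + C(p - 1) + C(p - 2) otherwise.
C(2) = 1 + C(1) + C(0) = 1 + 1 + 1 = 3
C(3) = 1 + C(2) + C(1) = 1 + 3 + 1 = 5
C(4) = 1 + C(3) + C(2) = 1 + 5 + 3 = 9
C(5) = 1 + C(4) + C(3) = 1 + 9 + 5 = 15
C(6) = 1 + C(5) + C(4) = 1 + 15 + 9 = 25
C(7) = 1 + C(6) + C(5) = 1 + 25 + 15 = 41
C(8) = 1 + C(7) + C(6) = 1 + 41 + 25 = 67
C(9) = 1 + C(8) + C(7) = 1 + 67 + 41 = 109
call_count = C(9) = 109

Final answer: 109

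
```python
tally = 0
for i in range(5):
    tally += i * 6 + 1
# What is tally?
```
Trace:
  tally=0
  tally=1, i=0
  tally=8, i=1
  tally=21, i=2
  tally=40, i=3
  tally=65, i=4

Final answer: 65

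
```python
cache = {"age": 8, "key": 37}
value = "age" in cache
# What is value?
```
Trace:
  cache={'age': 8, 'key': 37}
  cache={'age': 8, 'key': 37}, value=True

Final answer: True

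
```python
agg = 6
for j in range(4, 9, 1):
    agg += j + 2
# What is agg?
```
Trace:
  agg=6
  agg=12, j=4
  agg=19, j=5
  agg=27, j=6
  agg=36, j=7
  agg=46, j=8

Final answer: 46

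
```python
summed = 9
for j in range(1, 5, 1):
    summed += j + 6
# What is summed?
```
Trace:
  summed=9
  summed=16, j=1
  summed=24, j=2
  summed=33, j=3
  summed=43, j=4

Final answer: 43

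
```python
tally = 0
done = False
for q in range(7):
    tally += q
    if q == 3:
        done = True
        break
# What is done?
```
Trace:
  tally=0
  tally=0, done=False
  tally=0, done=False, q=0
  tally=1, done=False, q=1
  tally=3, done=False, q=2
  tally=6, done=True, q=3

Final answer: True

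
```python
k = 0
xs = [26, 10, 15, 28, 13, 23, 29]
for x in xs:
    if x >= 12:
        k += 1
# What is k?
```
Trace:
  k=0
  k=1, x=26
  k=1, x=10
  k=2, x=15
  k=3, x=28
  k=4, x=13
  k=5, x=23
  k=6, x=29

Final answer: 6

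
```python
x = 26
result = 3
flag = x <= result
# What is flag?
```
Trace:
  x=26
  x=26, result=3
  x=26, result=3, flag=False

Final answer: False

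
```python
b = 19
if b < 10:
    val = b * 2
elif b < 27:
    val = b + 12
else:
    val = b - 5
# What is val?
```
Trace:
  b=19
  b=19, val=31

Final answer: 31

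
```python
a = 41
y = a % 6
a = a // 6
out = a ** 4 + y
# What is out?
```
Trace:
  a=41
  a=41, y=5
  a=6, y=5
  a=6, y=5, out=1301

Final answer: 1301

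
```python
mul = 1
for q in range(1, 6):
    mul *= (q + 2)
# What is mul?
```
Trace:
  mul=1
  mul=3, q=1
  mul=12, q=2
  mul=60, q=3
  mul=360, q=4
  mul=2520, q=5

Final answer: 2520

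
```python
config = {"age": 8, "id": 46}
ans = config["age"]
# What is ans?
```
Trace:
  config={'age': 8, 'id': 46}
  config={'age': 8, 'id': 46}, ans=8

Final answer: 8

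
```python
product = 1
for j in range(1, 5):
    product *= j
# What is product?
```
Trace:
  product=1
  product=1, j=1
  product=2, j=2
  product=6, j=3
  product=24, j=4

Final answer: 24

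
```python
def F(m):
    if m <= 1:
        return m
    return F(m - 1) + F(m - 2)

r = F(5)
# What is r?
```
Call trace (a repeated sub-call is expanded the first time; later identical calls just restate its return value):
F(m=5)
  F(m=4)
    F(m=3)
      F(m=2)
        F(m=1)
        -> return 1
        F(m=0)
        -> return 0
      -> return 1
      F(m=1)
      -> return 1
    -> return 2
    F(m=2) -> return 1  (same call as traced above)
  -> return 3
  F(m=3) -> return 2  (same call as traced above)
-> return 5

Final answer: 5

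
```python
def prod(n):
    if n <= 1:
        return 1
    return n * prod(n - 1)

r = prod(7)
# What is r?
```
Call trace:
prod(n=7)
  prod(n=6)
    prod(n=5)
      prod(n=4)
        prod(n=3)
          prod(n=2)
            prod(n=1)
            -> return 1
          -> return 2
        -> return 6
      -> return 24
    -> return 120
  -> return 720
-> return 5040

Final answer: 5040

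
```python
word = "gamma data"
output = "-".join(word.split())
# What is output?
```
Trace:
  word='gamma data'
  word='gamma data', output='gamma-data'

Final answer: 'gamma-data'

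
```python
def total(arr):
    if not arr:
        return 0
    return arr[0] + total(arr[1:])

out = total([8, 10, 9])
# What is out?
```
Call trace:
total(arr=[8, 10, 9])
  total(arr=[10, 9])
    total(arr=[9])
      total(arr=[])
      -> return 0
    -> return 9
  -> return 19
-> return 27

Final answer: 27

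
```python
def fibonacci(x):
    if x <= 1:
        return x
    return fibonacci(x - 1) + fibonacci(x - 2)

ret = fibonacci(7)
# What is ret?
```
Call trace (a repeated sub-call is expanded the first time; later identical calls just restate its return value):
fibonacci(x=7)
  fibonacci(x=6)
    fibonacci(x=5)
      fibonacci(x=4)
        fibonacci(x=3)
          fibonacci(x=2)
            fibonacci(x=1)
            -> return 1
            fibonacci(x=0)
            -> return 0
          -> return 1
          fibonacci(x=1)
          -> return 1
        -> return 2
        fibonacci(x=2) -> return 1  (same call as traced above)
      -> return 3
      fibonacci(x=3) -> return 2  (same call as traced above)
    -> return 5
    fibonacci(x=4) -> return 3  (same call as traced above)
  -> return 8
  fibonacci(x=5) -> return 5  (same call as traced above)
-> return 13

Final answer: 13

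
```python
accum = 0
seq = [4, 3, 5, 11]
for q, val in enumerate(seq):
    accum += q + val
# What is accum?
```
Trace:
  accum=0
  accum=4, q=0, val=4
  accum=8, q=1, val=3
  accum=15, q=2, val=5
  accum=29, q=3, val=11

Final answer: 29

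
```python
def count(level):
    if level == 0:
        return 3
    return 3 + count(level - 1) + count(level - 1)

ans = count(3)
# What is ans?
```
Call trace (a repeated sub-call is expanded the first time; later identical calls just restate its return value):
count(level=3)
  count(level=2)
    count(level=1)
      count(level=0)
      -> return 3
      count(level=0)
      -> return 3
    -> return 9
    count(level=1) -> return 9  (same call as traced above)
  -> return 21
  count(level=2) -> return 21  (same call as traced above)
-> return 45

Final answer: 45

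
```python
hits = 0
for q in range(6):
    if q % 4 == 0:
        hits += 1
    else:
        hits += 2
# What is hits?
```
Trace:
  hits=0
  hits=1, q=0
  hits=3, q=1
  hits=5, q=2
  hits=7, q=3
  hits=8, q=4
  hits=10, q=5

Final answer: 10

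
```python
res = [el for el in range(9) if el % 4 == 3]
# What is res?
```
Trace:
  el=0
  el=1
  el=2
  el=3
  el=4
  el=5
  el=6
  el=7
  el=8
  res=[3, 7]

Final answer: [3, 7]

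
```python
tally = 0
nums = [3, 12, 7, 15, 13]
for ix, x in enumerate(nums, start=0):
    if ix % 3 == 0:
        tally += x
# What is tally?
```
Trace:
  tally=0
  tally=3, ix=0, x=3
  tally=3, ix=1, x=12
  tally=3, ix=2, x=7
  tally=18, ix=3, x=15
  tally=18, ix=4, x=13

Final answer: 18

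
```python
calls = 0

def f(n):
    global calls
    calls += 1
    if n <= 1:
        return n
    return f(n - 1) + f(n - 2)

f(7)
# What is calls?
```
Call trace (a repeated sub-call is expanded the first time; later identical calls just restate its return value):
f(n=7)
  f(n=6)
    f(n=5)
      f(n=4)
        f(n=3)
          f(n=2)
            f(n=1)
            -> return 1
            f(n=0)
            -> return 0
          -> return 1
          f(n=1)
          -> return 1
        -> return 2
        f(n=2) -> return 1  (same call as traced above)
      -> return 3
      f(n=3) -> return 2  (same call as traced above)
    -> return 5
    f(n=4) -> return 3  (same call as traced above)
  -> return 8
  f(n=5) -> return 5  (same call as traced above)
-> return 13

calls is incremented once per call, so count the calls in each subtree. Let C(n) = number of calls made by f(n).
C(0) = C(1) = 1 (base case, no recursion); C(n) = 1 + C(n - 1) + C(n - 2) otherwise.
C(2) = 1 + C(1) + C(0) = 1 + 1 + 1 = 3
C(3) = 1 + C(2) + C(1) = 1 + 3 + 1 = 5
C(4) = 1 + C(3) + C(2) = 1 + 5 + 3 = 9
C(5) = 1 + C(4) + C(3) = 1 + 9 + 5 = 15
C(6) = 1 + C(5) + C(4) = 1 + 15 + 9 = 25
C(7) = 1 + C(6) + C(5) = 1 + 25 + 15 = 41
calls = C(7) = 41

Final answer: 41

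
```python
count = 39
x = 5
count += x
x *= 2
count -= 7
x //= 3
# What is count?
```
Trace:
  count=39
  count=39, x=5
  count=44, x=5
  count=44, x=10
  count=37, x=10
  count=37, x=3

Final answer: 37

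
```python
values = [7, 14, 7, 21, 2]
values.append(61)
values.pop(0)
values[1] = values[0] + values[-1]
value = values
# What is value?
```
Trace:
  values=[7, 14, 7, 21, 2]
  values=[7, 14, 7, 21, 2, 61]
  values=[14, 7, 21, 2, 61]
  values=[14, 75, 21, 2, 61]
  values=[14, 75, 21, 2, 61], value=[14, 75, 21, 2, 61]

Final answer: [14, 75, 21, 2, 61]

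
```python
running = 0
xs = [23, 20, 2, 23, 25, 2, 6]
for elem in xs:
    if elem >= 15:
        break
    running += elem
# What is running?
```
Trace:
  running=0
  running=0, elem=23

Final answer: 0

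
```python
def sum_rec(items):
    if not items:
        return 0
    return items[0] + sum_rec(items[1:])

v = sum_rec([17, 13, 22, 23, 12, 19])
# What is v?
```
Call trace:
sum_rec(items=[17, 13, 22, 23, 12, 19])
  sum_rec(items=[13, 22, 23, 12, 19])
    sum_rec(items=[22, 23, 12, 19])
      sum_rec(items=[23, 12, 19])
        sum_rec(items=[12, 19])
          sum_rec(items=[19])
            sum_rec(items=[])
            -> return 0
          -> return 19
        -> return 31
      -> return 54
    -> return 76
  -> return 89
-> return 106

Final answer: 106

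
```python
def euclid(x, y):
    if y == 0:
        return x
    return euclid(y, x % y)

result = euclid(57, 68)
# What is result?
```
Call trace:
euclid(x=57, y=68)
  euclid(x=68, y=57)
    euclid(x=57, y=11)
      euclid(x=11, y=2)
        euclid(x=2, y=1)
          euclid(x=1, y=0)
          -> return 1
        -> return 1
      -> return 1
    -> return 1
  -> return 1
-> return 1

Final answer: 1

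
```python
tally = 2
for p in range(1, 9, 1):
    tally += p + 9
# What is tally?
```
Trace:
  tally=2
  tally=12, p=1
  tally=23, p=2
  tally=35, p=3
  tally=48, p=4
  tally=62, p=5
  tally=77, p=6
  tally=93, p=7
  tally=110, p=8

Final answer: 110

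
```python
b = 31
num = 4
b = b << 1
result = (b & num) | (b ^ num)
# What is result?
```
Trace:
  b=31
  b=31, num=4
  b=62, num=4
  b=62, num=4, result=62

Final answer: 62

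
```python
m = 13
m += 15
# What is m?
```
Trace:
  m=13
  m=28

Final answer: 28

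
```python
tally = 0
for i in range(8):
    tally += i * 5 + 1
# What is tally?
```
Trace:
  tally=0
  tally=1, i=0
  tally=7, i=1
  tally=18, i=2
  tally=34, i=3
  tally=55, i=4
  tally=81, i=5
  tally=112, i=6
  tally=148, i=7

Final answer: 148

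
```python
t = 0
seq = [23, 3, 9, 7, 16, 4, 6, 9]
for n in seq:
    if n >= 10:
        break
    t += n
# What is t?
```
Trace:
  t=0
  t=0, n=23

Final answer: 0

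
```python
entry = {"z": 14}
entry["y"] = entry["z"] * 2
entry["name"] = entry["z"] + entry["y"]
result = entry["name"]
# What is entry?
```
Trace:
  entry={'z': 14}
  entry={'z': 14, 'y': 28}
  entry={'z': 14, 'y': 28, 'name': 42}
  entry={'z': 14, 'y': 28, 'name': 42}, result=42

Final answer: {'z': 14, 'y': 28, 'name': 42}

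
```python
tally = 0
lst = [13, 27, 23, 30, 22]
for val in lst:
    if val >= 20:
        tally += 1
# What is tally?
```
Trace:
  tally=0
  tally=0, val=13
  tally=1, val=27
  tally=2, val=23
  tally=3, val=30
  tally=4, val=22

Final answer: 4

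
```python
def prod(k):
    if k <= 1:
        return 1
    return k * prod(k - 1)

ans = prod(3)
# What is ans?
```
Call trace:
prod(k=3)
  prod(k=2)
    prod(k=1)
    -> return 1
  -> return 2
-> return 6

Final answer: 6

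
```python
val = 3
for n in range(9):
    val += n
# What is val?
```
Trace:
  val=3
  val=3, n=0
  val=4, n=1
  val=6, n=2
  val=9, n=3
  val=13, n=4
  val=18, n=5
  val=24, n=6
  val=31, n=7
  val=39, n=8

Final answer: 39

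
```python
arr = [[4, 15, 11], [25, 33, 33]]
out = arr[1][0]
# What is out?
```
Trace:
  arr=[[4, 15, 11], [25, 33, 33]]
  arr=[[4, 15, 11], [25, 33, 33]], out=25

Final answer: 25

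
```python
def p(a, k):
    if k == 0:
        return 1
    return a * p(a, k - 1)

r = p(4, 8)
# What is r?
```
Call trace:
p(a=4, k=8)
  p(a=4, k=7)
    p(a=4, k=6)
      p(a=4, k=5)
        p(a=4, k=4)
          p(a=4, k=3)
            p(a=4, k=2)
              p(a=4, k=1)
                p(a=4, k=0)
                -> return 1
              -> return 4
            -> return 16
          -> return 64
        -> return 256
      -> return 1024
    -> return 4096
  -> return 16384
-> return 65536

Final answer: 65536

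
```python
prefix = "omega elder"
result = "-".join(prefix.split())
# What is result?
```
Trace:
  prefix='omega elder'
  prefix='omega elder', result='omega-elder'

Final answer: 'omega-elder'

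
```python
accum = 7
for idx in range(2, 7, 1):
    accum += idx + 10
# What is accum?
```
Trace:
  accum=7
  accum=19, idx=2
  accum=32, idx=3
  accum=46, idx=4
  accum=61, idx=5
  accum=77, idx=6

Final answer: 77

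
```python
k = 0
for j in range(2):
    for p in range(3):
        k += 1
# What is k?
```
Trace:
  k=0
  k=1, j=0, p=0
  k=2, j=0, p=1
  k=3, j=0, p=2
  k=4, j=1, p=0
  k=5, j=1, p=1
  k=6, j=1, p=2

Final answer: 6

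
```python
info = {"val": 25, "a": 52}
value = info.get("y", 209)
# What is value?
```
Trace:
  info={'val': 25, 'a': 52}
  info={'val': 25, 'a': 52}, value=209

Final answer: 209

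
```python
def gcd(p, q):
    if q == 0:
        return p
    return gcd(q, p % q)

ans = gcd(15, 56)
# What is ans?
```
Call trace:
gcd(p=15, q=56)
  gcd(p=56, q=15)
    gcd(p=15, q=11)
      gcd(p=11, q=4)
        gcd(p=4, q=3)
          gcd(p=3, q=1)
            gcd(p=1, q=0)
            -> return 1
          -> return 1
        -> return 1
      -> return 1
    -> return 1
  -> return 1
-> return 1

Final answer: 1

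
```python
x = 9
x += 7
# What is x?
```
Trace:
  x=9
  x=16

Final answer: 16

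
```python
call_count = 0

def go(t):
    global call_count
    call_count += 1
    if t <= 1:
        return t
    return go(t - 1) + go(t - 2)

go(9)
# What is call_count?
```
Call trace (a repeated sub-call is expanded the first time; later identical calls just restate its return value):
go(t=9)
  go(t=8)
    go(t=7)
      go(t=6)
        go(t=5)
          go(t=4)
            go(t=3)
              go(t=2)
                go(t=1)
                -> return 1
                go(t=0)
                -> return 0
              -> return 1
              go(t=1)
              -> return 1
            -> return 2
            go(t=2) -> return 1  (same call as traced above)
          -> return 3
          go(t=3) -> return 2  (same call as traced above)
        -> return 5
        go(t=4) -> return 3  (same call as traced above)
      -> return 8
      go(t=5) -> return 5  (same call as traced above)
    -> return 13
    go(t=6) -> return 8  (same call as traced above)
  -> return 21
  go(t=7) -> return 13  (same call as traced above)
-> return 34

call_count is incremented once per call, so count the calls in each subtree. Let C(t) = number of calls made by go(t).
C(0) = C(1) = 1 (base case, no recursion); C(t) = 1 + C(t - 1) + C(t - 2) otherwise.
C(2) = 1 + C(1) + C(0) = 1 + 1 + 1 = 3
C(3) = 1 + C(2) + C(1) = 1 + 3 + 1 = 5
C(4) = 1 + C(3) + C(2) = 1 + 5 + 3 = 9
C(5) = 1 + C(4) + C(3) = 1 + 9 + 5 = 15
C(6) = 1 + C(5) + C(4) = 1 + 15 + 9 = 25
C(7) = 1 + C(6) + C(5) = 1 + 25 + 15 = 41
C(8) = 1 + C(7) + C(6) = 1 + 41 + 25 = 67
C(9) = 1 + C(8) + C(7) = 1 + 67 + 41 = 109
call_count = C(9) = 109

Final answer: 109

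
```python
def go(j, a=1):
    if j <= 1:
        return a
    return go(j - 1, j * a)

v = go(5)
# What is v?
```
Call trace:
go(j=5, a=1)
  go(j=4, a=5)
    go(j=3, a=20)
      go(j=2, a=60)
        go(j=1, a=120)
        -> return 120
      -> return 120
    -> return 120
  -> return 120
-> return 120

Final answer: 120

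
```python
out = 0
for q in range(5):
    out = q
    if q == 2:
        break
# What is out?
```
Trace:
  out=0
  out=0, q=0
  out=1, q=1
  out=2, q=2

Final answer: 2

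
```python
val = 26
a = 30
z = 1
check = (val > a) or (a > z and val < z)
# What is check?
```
Trace:
  val=26
  val=26, a=30
  val=26, a=30, z=1
  val=26, a=30, z=1, check=False

Final answer: False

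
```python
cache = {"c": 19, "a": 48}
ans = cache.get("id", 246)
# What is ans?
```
Trace:
  cache={'c': 19, 'a': 48}
  cache={'c': 19, 'a': 48}, ans=246

Final answer: 246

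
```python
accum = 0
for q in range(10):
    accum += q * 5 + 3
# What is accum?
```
Trace:
  accum=0
  accum=3, q=0
  accum=11, q=1
  accum=24, q=2
  accum=42, q=3
  accum=65, q=4
  accum=93, q=5
  accum=126, q=6
  accum=164, q=7
  accum=207, q=8
  accum=255, q=9

Final answer: 255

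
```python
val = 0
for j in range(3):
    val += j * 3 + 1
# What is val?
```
Trace:
  val=0
  val=1, j=0
  val=5, j=1
  val=12, j=2

Final answer: 12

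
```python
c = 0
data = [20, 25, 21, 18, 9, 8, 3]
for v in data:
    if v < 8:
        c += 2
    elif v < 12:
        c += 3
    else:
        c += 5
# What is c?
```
Trace:
  c=0
  c=5, v=20
  c=10, v=25
  c=15, v=21
  c=20, v=18
  c=23, v=9
  c=26, v=8
  c=28, v=3

Final answer: 28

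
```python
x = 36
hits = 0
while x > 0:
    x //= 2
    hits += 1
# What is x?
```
Trace:
  x=36
  x=36, hits=0
  x=18, hits=1
  x=9, hits=2
  x=4, hits=3
  x=2, hits=4
  x=1, hits=5
  x=0, hits=6

Final answer: 0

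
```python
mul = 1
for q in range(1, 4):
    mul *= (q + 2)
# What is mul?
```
Trace:
  mul=1
  mul=3, q=1
  mul=12, q=2
  mul=60, q=3

Final answer: 60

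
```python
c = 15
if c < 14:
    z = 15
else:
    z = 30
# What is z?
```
Trace:
  c=15
  c=15, z=30

Final answer: 30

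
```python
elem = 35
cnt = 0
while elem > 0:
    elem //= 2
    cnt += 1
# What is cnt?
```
Trace:
  elem=35
  elem=35, cnt=0
  elem=17, cnt=1
  elem=8, cnt=2
  elem=4, cnt=3
  elem=2, cnt=4
  elem=1, cnt=5
  elem=0, cnt=6

Final answer: 6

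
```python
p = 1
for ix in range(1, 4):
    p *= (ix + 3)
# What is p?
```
Trace:
  p=1
  p=4, ix=1
  p=20, ix=2
  p=120, ix=3

Final answer: 120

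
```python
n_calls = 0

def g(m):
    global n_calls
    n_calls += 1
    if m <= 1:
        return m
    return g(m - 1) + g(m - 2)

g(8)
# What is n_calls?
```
Call trace (a repeated sub-call is expanded the first time; later identical calls just restate its return value):
g(m=8)
  g(m=7)
    g(m=6)
      g(m=5)
        g(m=4)
          g(m=3)
            g(m=2)
              g(m=1)
              -> return 1
              g(m=0)
              -> return 0
            -> return 1
            g(m=1)
            -> return 1
          -> return 2
          g(m=2) -> return 1  (same call as traced above)
        -> return 3
        g(m=3) -> return 2  (same call as traced above)
      -> return 5
      g(m=4) -> return 3  (same call as traced above)
    -> return 8
    g(m=5) -> return 5  (same call as traced above)
  -> return 13
  g(m=6) -> return 8  (same call as traced above)
-> return 21

n_calls is incremented once per call, so count the calls in each subtree. Let C(m) = number of calls made by g(m).
C(0) = C(1) = 1 (base case, no recursion); C(m) = 1 + C(m - 1) + C(m - 2) otherwise.
C(2) = 1 + C(1) + C(0) = 1 + 1 + 1 = 3
C(3) = 1 + C(2) + C(1) = 1 + 3 + 1 = 5
C(4) = 1 + C(3) + C(2) = 1 + 5 + 3 = 9
C(5) = 1 + C(4) + C(3) = 1 + 9 + 5 = 15
C(6) = 1 + C(5) + C(4) = 1 + 15 + 9 = 25
C(7) = 1 + C(6) + C(5) = 1 + 25 + 15 = 41
C(8) = 1 + C(7) + C(6) = 1 + 41 + 25 = 67
n_calls = C(8) = 67

Final answer: 67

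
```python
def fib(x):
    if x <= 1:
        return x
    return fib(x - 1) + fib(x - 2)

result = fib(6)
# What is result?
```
Call trace (a repeated sub-call is expanded the first time; later identical calls just restate its return value):
fib(x=6)
  fib(x=5)
    fib(x=4)
      fib(x=3)
        fib(x=2)
          fib(x=1)
          -> return 1
          fib(x=0)
          -> return 0
        -> return 1
        fib(x=1)
        -> return 1
      -> return 2
      fib(x=2) -> return 1  (same call as traced above)
    -> return 3
    fib(x=3) -> return 2  (same call as traced above)
  -> return 5
  fib(x=4) -> return 3  (same call as traced above)
-> return 8

Final answer: 8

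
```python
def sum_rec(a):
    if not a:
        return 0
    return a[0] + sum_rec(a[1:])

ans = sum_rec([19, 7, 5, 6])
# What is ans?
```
Call trace:
sum_rec(a=[19, 7, 5, 6])
  sum_rec(a=[7, 5, 6])
    sum_rec(a=[5, 6])
      sum_rec(a=[6])
        sum_rec(a=[])
        -> return 0
      -> return 6
    -> return 11
  -> return 18
-> return 37

Final answer: 37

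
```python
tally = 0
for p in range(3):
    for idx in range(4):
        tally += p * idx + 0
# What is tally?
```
Trace:
  tally=0
  tally=0, p=0, idx=0
  tally=0, p=0, idx=1
  tally=0, p=0, idx=2
  tally=0, p=0, idx=3
  tally=0, p=1, idx=0
  tally=1, p=1, idx=1
  tally=3, p=1, idx=2
  tally=6, p=1, idx=3
  tally=6, p=2, idx=0
  tally=8, p=2, idx=1
  tally=12, p=2, idx=2
  tally=18, p=2, idx=3

Final answer: 18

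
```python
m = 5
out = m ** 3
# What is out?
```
Trace:
  m=5
  m=5, out=125

Final answer: 125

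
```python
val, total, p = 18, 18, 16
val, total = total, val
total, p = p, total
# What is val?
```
Trace:
  val=18, total=18, p=16
  val=18, total=18, p=16
  val=18, total=16, p=18

Final answer: 18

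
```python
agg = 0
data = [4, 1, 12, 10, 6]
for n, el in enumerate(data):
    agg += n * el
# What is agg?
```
Trace:
  agg=0
  agg=0, n=0, el=4
  agg=1, n=1, el=1
  agg=25, n=2, el=12
  agg=55, n=3, el=10
  agg=79, n=4, el=6

Final answer: 79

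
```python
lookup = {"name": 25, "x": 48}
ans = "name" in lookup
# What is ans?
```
Trace:
  lookup={'name': 25, 'x': 48}
  lookup={'name': 25, 'x': 48}, ans=True

Final answer: True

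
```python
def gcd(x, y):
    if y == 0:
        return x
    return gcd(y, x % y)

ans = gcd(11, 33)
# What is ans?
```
Call trace:
gcd(x=11, y=33)
  gcd(x=33, y=11)
    gcd(x=11, y=0)
    -> return 11
  -> return 11
-> return 11

Final answer: 11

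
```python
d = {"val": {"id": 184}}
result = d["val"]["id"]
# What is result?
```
Trace:
  d={'val': {'id': 184}}
  d={'val': {'id': 184}}, result=184

Final answer: 184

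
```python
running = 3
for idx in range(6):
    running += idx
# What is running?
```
Trace:
  running=3
  running=3, idx=0
  running=4, idx=1
  running=6, idx=2
  running=9, idx=3
  running=13, idx=4
  running=18, idx=5

Final answer: 18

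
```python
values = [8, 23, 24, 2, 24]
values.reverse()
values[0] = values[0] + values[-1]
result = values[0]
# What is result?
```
Trace:
  values=[8, 23, 24, 2, 24]
  values=[24, 2, 24, 23, 8]
  values=[32, 2, 24, 23, 8]
  values=[32, 2, 24, 23, 8], result=32

Final answer: 32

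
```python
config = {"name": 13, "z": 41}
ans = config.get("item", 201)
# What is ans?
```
Trace:
  config={'name': 13, 'z': 41}
  config={'name': 13, 'z': 41}, ans=201

Final answer: 201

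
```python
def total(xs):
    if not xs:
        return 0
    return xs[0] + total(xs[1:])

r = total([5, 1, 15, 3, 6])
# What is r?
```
Call trace:
total(xs=[5, 1, 15, 3, 6])
  total(xs=[1, 15, 3, 6])
    total(xs=[15, 3, 6])
      total(xs=[3, 6])
        total(xs=[6])
          total(xs=[])
          -> return 0
        -> return 6
      -> return 9
    -> return 24
  -> return 25
-> return 30

Final answer: 30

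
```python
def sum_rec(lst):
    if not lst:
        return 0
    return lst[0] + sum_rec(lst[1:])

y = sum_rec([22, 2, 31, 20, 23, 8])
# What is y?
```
Call trace:
sum_rec(lst=[22, 2, 31, 20, 23, 8])
  sum_rec(lst=[2, 31, 20, 23, 8])
    sum_rec(lst=[31, 20, 23, 8])
      sum_rec(lst=[20, 23, 8])
        sum_rec(lst=[23, 8])
          sum_rec(lst=[8])
            sum_rec(lst=[])
            -> return 0
          -> return 8
        -> return 31
      -> return 51
    -> return 82
  -> return 84
-> return 106

Final answer: 106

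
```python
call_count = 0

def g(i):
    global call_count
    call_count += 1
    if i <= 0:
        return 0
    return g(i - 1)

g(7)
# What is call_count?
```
Call trace:
g(i=7)
  g(i=6)
    g(i=5)
      g(i=4)
        g(i=3)
          g(i=2)
            g(i=1)
              g(i=0)
              -> return 0
            -> return 0
          -> return 0
        -> return 0
      -> return 0
    -> return 0
  -> return 0
-> return 0

call_count is incremented once per call. g is entered once for each i = 7, 6, 5, 4, 3, 2, 1, 0 (the i <= 0 call returns without recursing), i.e. 7 + 1 calls.
call_count = 8

Final answer: 8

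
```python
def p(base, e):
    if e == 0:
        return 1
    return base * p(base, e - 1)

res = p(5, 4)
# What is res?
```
Call trace:
p(base=5, e=4)
  p(base=5, e=3)
    p(base=5, e=2)
      p(base=5, e=1)
        p(base=5, e=0)
        -> return 1
      -> return 5
    -> return 25
  -> return 125
-> return 625

Final answer: 625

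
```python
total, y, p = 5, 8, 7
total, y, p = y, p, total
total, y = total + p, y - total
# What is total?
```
Trace:
  total=5, y=8, p=7
  total=8, y=7, p=5
  total=13, y=-1, p=5

Final answer: 13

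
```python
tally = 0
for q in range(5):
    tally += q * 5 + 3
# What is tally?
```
Trace:
  tally=0
  tally=3, q=0
  tally=11, q=1
  tally=24, q=2
  tally=42, q=3
  tally=65, q=4

Final answer: 65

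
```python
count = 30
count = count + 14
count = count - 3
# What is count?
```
Trace:
  count=30
  count=44
  count=41

Final answer: 41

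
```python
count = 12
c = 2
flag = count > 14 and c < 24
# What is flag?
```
Trace:
  count=12
  count=12, c=2
  count=12, c=2, flag=False

Final answer: False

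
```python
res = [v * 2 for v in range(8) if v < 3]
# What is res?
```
Trace:
  v=0
  v=1
  v=2
  v=3
  v=4
  v=5
  v=6
  v=7
  res=[0, 2, 4]

Final answer: [0, 2, 4]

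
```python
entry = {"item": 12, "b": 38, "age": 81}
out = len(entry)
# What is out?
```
Trace:
  entry={'item': 12, 'b': 38, 'age': 81}
  entry={'item': 12, 'b': 38, 'age': 81}, out=3

Final answer: 3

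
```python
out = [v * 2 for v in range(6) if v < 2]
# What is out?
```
Trace:
  v=0
  v=1
  v=2
  v=3
  v=4
  v=5
  out=[0, 2]

Final answer: [0, 2]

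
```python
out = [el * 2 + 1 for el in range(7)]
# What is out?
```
Trace:
  el=0
  el=1
  el=2
  el=3
  el=4
  el=5
  el=6
  out=[1, 3, 5, 7, 9, 11, 13]

Final answer: [1, 3, 5, 7, 9, 11, 13]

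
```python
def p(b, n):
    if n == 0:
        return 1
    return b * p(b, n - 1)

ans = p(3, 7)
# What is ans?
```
Call trace:
p(b=3, n=7)
  p(b=3, n=6)
    p(b=3, n=5)
      p(b=3, n=4)
        p(b=3, n=3)
          p(b=3, n=2)
            p(b=3, n=1)
              p(b=3, n=0)
              -> return 1
            -> return 3
          -> return 9
        -> return 27
      -> return 81
    -> return 243
  -> return 729
-> return 2187

Final answer: 2187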